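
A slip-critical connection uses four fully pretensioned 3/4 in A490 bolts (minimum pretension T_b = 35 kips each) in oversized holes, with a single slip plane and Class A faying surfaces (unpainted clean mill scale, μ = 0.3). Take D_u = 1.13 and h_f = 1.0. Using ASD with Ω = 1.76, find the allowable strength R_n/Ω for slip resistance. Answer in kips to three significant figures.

27 kips

R_n = μ · D_u · h_f · T_b · n_s · n_b = 0.3 × 1.13 × 1.0 × 35 × 1 × 4 = 47.46 kips.
Allowable strength R_n/Ω = 47.46 / 1.76 = 27 kips.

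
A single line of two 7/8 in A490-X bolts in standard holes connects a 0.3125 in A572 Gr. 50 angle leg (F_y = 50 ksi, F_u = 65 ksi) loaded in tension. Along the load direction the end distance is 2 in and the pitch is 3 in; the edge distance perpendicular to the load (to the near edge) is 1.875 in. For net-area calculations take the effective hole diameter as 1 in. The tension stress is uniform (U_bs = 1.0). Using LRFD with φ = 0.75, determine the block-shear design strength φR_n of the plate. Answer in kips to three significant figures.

52.9 kips

Shear plane L_v = 2 + 1·3 = 5 in; A_gv = 5 × 0.3125 = 1.562 in².
A_nv = (5 − 1.5·1) × 0.3125 = 1.094 in².
A_nt = (1.875 − 0.5·1) × 0.3125 = 0.4297 in².
0.6 F_u A_nv = 42.66 kips; 0.6 F_y A_gv = 46.88 kips → shear rupture governs the shear term.
R_n = 42.66 + 1.0 × 65 × 0.4297 = 70.59 kips.
Design strength φR_n = 0.75 × 70.59 = 52.9 kips.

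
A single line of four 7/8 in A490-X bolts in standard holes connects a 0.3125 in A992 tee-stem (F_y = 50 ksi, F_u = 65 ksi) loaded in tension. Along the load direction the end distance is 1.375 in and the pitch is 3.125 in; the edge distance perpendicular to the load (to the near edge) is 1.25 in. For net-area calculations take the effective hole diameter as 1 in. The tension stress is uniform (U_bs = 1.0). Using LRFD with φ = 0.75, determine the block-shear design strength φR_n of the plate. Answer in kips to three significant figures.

77.7 kips

Shear plane L_v = 1.375 + 3·3.125 = 10.75 in; A_gv = 10.75 × 0.3125 = 3.359 in².
A_nv = (10.75 − 3.5·1) × 0.3125 = 2.266 in².
A_nt = (1.25 − 0.5·1) × 0.3125 = 0.2344 in².
0.6 F_u A_nv = 88.36 kips; 0.6 F_y A_gv = 100.8 kips → shear rupture governs the shear term.
R_n = 88.36 + 1.0 × 65 × 0.2344 = 103.6 kips.
Design strength φR_n = 0.75 × 103.6 = 77.7 kips.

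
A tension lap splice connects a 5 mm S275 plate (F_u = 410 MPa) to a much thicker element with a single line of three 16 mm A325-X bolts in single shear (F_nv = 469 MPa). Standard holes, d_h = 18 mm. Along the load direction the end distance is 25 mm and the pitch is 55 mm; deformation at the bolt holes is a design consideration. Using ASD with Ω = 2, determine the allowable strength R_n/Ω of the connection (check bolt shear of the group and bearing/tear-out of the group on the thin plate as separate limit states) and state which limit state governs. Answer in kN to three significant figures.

Bolt shear: A_b = π·16²/4 = 201.1 mm²; R_n = 469 × 201.1 × 3 × 1 / 1000 = 282.9 kN → 282.9 / 2 = 141 kN.
Bearing (1.2 l_c t F_u ≤ 2.4 d t F_u): upper limit = 2.4·16·5·410 / 1000 = 78.72 kN.
  Edge l_c = 25 − 18/2 = 16 → r_n = 39.36 kN; interior l_c = 55 − 18 = 37 → r_n = 78.72 kN.
  R_n,bearing = 1·39.36 + 2·78.72 = 196.8 kN → 196.8 / 2 = 98.4 kN.
Bearing governs: 98.4 kN.

98.4 kN (bearing governs)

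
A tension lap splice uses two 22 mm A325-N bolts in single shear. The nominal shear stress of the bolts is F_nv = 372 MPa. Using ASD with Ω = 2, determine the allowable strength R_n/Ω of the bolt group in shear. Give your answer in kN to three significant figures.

A_b = π × 22² / 4 = 380.1 mm².
R_n = F_nv · A_b · n · n_s = 372 × 380.1 × 2 × 1 / 1000 = 282.8 kN.
Allowable strength R_n/Ω = 282.8 / 2 = 141 kN.

141 kN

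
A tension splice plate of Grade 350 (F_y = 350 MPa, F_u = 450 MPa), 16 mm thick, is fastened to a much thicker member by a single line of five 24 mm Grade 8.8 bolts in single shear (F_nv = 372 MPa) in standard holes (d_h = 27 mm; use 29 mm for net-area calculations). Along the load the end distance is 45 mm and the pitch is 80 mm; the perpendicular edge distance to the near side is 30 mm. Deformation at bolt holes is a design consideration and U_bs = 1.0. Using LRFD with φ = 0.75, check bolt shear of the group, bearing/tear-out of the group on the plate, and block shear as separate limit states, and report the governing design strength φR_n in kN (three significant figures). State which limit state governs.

631 kN (bolt shear governs)

Bolt shear: A_b = π·24²/4 = 452.4 mm²; R_n = 372 × 452.4 × 5 × 1 / 1000 = 841.4 kN → 0.75 × 841.4 = 631 kN.
Bearing: edge l_c = 31.5, r_n = 272.2 kN; interior l_c = 53, r_n = 414.7 kN; R_n = 272.2 + 4·414.7 = 1931 kN → 1450 kN.
Block shear: A_gv = 5840, A_nv = 3752, A_nt = 248 mm²; R_n = min(0.6F_uA_nv, 0.6F_yA_gv) + U_bs·F_u·A_nt = 1125 kN → 843 kN.
Bolt shear governs: 631 kN.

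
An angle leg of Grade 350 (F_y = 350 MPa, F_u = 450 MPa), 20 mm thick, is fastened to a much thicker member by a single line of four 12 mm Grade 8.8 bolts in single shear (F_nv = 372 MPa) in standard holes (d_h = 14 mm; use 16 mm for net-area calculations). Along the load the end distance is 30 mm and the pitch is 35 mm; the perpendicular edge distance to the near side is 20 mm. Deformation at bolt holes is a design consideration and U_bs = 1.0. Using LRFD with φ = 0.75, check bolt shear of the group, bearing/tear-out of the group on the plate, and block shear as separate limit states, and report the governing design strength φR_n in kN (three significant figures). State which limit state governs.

Bolt shear: A_b = π·12²/4 = 113.1 mm²; R_n = 372 × 113.1 × 4 × 1 / 1000 = 168.3 kN → 0.75 × 168.3 = 126 kN.
Bearing: edge l_c = 23, r_n = 248.4 kN; interior l_c = 21, r_n = 226.8 kN; R_n = 248.4 + 3·226.8 = 928.8 kN → 697 kN.
Block shear: A_gv = 2700, A_nv = 1580, A_nt = 240 mm²; R_n = min(0.6F_uA_nv, 0.6F_yA_gv) + U_bs·F_u·A_nt = 534.6 kN → 401 kN.
Bolt shear governs: 126 kN.

126 kN (bolt shear governs)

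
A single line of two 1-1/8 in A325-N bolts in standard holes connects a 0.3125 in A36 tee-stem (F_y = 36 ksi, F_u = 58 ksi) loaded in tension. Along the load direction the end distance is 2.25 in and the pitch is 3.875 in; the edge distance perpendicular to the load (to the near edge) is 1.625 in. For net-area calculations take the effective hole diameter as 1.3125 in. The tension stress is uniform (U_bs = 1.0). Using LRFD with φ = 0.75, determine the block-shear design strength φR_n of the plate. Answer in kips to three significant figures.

Shear plane L_v = 2.25 + 1·3.875 = 6.125 in; A_gv = 6.125 × 0.3125 = 1.914 in².
A_nv = (6.125 − 1.5·1.3125) × 0.3125 = 1.299 in².
A_nt = (1.625 − 0.5·1.3125) × 0.3125 = 0.3027 in².
0.6 F_u A_nv = 45.2 kips; 0.6 F_y A_gv = 41.34 kips → shear yielding governs the shear term.
R_n = 41.34 + 1.0 × 58 × 0.3027 = 58.9 kips.
Design strength φR_n = 0.75 × 58.9 = 44.2 kips.

44.2 kips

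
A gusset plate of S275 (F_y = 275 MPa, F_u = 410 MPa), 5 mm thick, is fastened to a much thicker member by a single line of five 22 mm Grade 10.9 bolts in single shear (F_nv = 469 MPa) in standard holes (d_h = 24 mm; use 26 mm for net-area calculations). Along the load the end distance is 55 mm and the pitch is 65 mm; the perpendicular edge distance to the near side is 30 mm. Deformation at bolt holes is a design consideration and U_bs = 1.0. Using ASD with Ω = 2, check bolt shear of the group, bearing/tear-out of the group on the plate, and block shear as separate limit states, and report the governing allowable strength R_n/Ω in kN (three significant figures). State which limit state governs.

Bolt shear: A_b = π·22²/4 = 380.1 mm²; R_n = 469 × 380.1 × 5 × 1 / 1000 = 891.4 kN → 891.4 / 2 = 446 kN.
Bearing: edge l_c = 43, r_n = 105.8 kN; interior l_c = 41, r_n = 100.9 kN; R_n = 105.8 + 4·100.9 = 509.2 kN → 255 kN.
Block shear: A_gv = 1575, A_nv = 990, A_nt = 85 mm²; R_n = min(0.6F_uA_nv, 0.6F_yA_gv) + U_bs·F_u·A_nt = 278.4 kN → 139 kN.
Block shear governs: 139 kN.

139 kN (block shear governs)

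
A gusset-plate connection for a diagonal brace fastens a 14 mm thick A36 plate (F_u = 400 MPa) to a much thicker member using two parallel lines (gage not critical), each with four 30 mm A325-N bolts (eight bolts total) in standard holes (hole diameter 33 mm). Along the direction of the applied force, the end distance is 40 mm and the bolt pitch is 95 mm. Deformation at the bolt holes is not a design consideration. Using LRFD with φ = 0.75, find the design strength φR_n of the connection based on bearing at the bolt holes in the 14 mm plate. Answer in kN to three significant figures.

2560 kN

Per bolt r_n = 1.5 l_c t F_u ≤ 3.0 d t F_u; upper limit = 3.0 × 30 × 14 × 400 / 1000 = 504 kN.
Edge bolt: l_c = 40 − 33/2 = 23.5 mm → 1.5 × 23.5 × 14 × 400 / 1000 = 197.4 → r_n = 197.4 kN.
Interior bolts: l_c = 95 − 33 = 62 mm → 1.5 × 62 × 14 × 400 / 1000 = 520.8 → r_n = 504 kN.
R_n = 2 × 197.4 + 6 × 504 = 3419 kN.
Design strength φR_n = 0.75 × 3419 = 2560 kN.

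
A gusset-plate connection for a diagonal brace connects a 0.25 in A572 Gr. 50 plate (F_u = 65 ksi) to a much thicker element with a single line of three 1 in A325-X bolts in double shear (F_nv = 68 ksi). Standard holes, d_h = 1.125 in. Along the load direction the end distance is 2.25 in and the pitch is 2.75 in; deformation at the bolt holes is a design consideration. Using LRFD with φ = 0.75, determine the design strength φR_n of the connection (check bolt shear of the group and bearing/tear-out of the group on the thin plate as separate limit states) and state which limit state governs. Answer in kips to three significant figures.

Bolt shear: A_b = π·1²/4 = 0.7854 in²; R_n = 68 × 0.7854 × 3 × 2 = 320.4 kips → 0.75 × 320.4 = 240 kips.
Bearing (1.2 l_c t F_u ≤ 2.4 d t F_u): upper limit = 2.4·1·0.25·65 = 39 kips.
  Edge l_c = 2.25 − 1.125/2 = 1.688 → r_n = 32.91 kips; interior l_c = 2.75 − 1.125 = 1.625 → r_n = 31.69 kips.
  R_n,bearing = 1·32.91 + 2·31.69 = 96.28 kips → 0.75 × 96.28 = 72.2 kips.
Bearing governs: 72.2 kips.

72.2 kips (bearing governs)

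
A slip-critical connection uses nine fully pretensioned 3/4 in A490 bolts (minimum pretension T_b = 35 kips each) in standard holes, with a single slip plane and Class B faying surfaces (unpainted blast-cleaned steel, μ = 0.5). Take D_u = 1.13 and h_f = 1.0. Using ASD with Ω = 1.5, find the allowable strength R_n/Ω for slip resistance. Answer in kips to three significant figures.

R_n = μ · D_u · h_f · T_b · n_s · n_b = 0.5 × 1.13 × 1.0 × 35 × 1 × 9 = 178 kips.
Allowable strength R_n/Ω = 178 / 1.5 = 119 kips.

119 kips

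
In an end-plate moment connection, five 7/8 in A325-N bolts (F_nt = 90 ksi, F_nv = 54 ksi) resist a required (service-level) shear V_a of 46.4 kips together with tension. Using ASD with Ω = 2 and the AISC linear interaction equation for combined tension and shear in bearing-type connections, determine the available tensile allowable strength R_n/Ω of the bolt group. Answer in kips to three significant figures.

98.6 kips

A_b = π·0.875²/4 = 0.6013 in²; f_rv = 46.4 / (5 × 0.6013) = 15.43 ksi.
F'_nt = 1.3 F_nt − (Ω F_nt / F_nv) f_rv = 1.3·90 − (2·90/54)·15.43 = 65.56 ksi, capped at F_nt → F'_nt = 65.56 ksi.
R_n = F'_nt · A_b · n = 65.56 × 0.6013 × 5 = 197.1 kips.
Allowable strength R_n/Ω = 197.1 / 2 = 98.6 kips.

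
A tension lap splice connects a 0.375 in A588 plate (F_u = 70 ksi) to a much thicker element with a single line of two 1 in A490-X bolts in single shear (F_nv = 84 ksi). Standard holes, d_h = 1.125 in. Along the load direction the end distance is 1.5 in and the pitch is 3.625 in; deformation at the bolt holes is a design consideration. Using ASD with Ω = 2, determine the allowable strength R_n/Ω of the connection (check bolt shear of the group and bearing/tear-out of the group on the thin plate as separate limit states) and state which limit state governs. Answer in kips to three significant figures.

Bolt shear: A_b = π·1²/4 = 0.7854 in²; R_n = 84 × 0.7854 × 2 × 1 = 131.9 kips → 131.9 / 2 = 66 kips.
Bearing (1.2 l_c t F_u ≤ 2.4 d t F_u): upper limit = 2.4·1·0.375·70 = 63 kips.
  Edge l_c = 1.5 − 1.125/2 = 0.9375 → r_n = 29.53 kips; interior l_c = 3.625 − 1.125 = 2.5 → r_n = 63 kips.
  R_n,bearing = 1·29.53 + 1·63 = 92.53 kips → 92.53 / 2 = 46.3 kips.
Bearing governs: 46.3 kips.

46.3 kips (bearing governs)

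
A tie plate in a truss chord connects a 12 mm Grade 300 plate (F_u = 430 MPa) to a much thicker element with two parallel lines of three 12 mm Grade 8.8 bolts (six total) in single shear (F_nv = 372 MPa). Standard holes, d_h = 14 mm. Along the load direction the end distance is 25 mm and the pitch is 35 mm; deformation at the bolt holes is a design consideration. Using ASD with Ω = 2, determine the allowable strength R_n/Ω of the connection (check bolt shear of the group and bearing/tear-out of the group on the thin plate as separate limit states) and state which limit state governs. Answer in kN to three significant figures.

Bolt shear: A_b = π·12²/4 = 113.1 mm²; R_n = 372 × 113.1 × 6 × 1 / 1000 = 252.4 kN → 252.4 / 2 = 126 kN.
Bearing (1.2 l_c t F_u ≤ 2.4 d t F_u): upper limit = 2.4·12·12·430 / 1000 = 148.6 kN.
  Edge l_c = 25 − 14/2 = 18 → r_n = 111.5 kN; interior l_c = 35 − 14 = 21 → r_n = 130 kN.
  R_n,bearing = 2·111.5 + 4·130 = 743 kN → 743 / 2 = 372 kN.
Bolt shear governs: 126 kN.

126 kN (bolt shear governs)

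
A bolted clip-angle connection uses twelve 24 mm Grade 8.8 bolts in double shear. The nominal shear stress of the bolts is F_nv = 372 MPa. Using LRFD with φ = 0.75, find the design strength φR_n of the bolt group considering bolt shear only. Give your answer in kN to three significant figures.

A_b = π × 24² / 4 = 452.4 mm².
R_n = F_nv · A_b · n · n_s = 372 × 452.4 × 12 × 2 / 1000 = 4039 kN.
Design strength φR_n = 0.75 × 4039 = 3030 kN.

3030 kN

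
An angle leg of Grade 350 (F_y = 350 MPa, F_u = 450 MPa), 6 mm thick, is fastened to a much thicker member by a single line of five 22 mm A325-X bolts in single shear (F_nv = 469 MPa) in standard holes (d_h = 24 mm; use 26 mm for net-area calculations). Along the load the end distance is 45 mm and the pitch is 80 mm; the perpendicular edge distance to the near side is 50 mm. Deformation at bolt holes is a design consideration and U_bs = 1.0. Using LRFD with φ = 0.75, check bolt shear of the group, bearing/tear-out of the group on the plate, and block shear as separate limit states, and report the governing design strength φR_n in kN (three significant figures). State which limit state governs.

Bolt shear: A_b = π·22²/4 = 380.1 mm²; R_n = 469 × 380.1 × 5 × 1 / 1000 = 891.4 kN → 0.75 × 891.4 = 669 kN.
Bearing: edge l_c = 33, r_n = 106.9 kN; interior l_c = 56, r_n = 142.6 kN; R_n = 106.9 + 4·142.6 = 677.2 kN → 508 kN.
Block shear: A_gv = 2190, A_nv = 1488, A_nt = 222 mm²; R_n = min(0.6F_uA_nv, 0.6F_yA_gv) + U_bs·F_u·A_nt = 501.7 kN → 376 kN.
Block shear governs: 376 kN.

376 kN (block shear governs)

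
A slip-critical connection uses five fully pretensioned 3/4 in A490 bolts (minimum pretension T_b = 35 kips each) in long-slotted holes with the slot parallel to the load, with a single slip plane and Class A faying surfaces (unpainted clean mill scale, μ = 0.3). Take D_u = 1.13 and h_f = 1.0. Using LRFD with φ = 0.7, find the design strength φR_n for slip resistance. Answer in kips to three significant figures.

41.5 kips

R_n = μ · D_u · h_f · T_b · n_s · n_b = 0.3 × 1.13 × 1.0 × 35 × 1 × 5 = 59.32 kips.
Design strength φR_n = 0.7 × 59.32 = 41.5 kips.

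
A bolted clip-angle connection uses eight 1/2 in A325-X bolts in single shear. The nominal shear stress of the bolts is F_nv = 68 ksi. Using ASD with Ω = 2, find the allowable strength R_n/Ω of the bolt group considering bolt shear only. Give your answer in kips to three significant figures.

53.4 kips

A_b = π × 0.5² / 4 = 0.1963 in².
R_n = F_nv · A_b · n · n_s = 68 × 0.1963 × 8 × 1 = 106.8 kips.
Allowable strength R_n/Ω = 106.8 / 2 = 53.4 kips.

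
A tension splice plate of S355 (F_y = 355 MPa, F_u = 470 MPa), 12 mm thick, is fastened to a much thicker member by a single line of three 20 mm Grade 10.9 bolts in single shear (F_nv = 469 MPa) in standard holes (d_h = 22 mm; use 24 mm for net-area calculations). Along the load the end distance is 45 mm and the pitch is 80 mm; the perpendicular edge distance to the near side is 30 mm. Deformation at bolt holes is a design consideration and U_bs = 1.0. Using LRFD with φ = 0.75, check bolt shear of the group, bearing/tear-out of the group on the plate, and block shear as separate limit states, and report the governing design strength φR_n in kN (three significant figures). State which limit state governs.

Bolt shear: A_b = π·20²/4 = 314.2 mm²; R_n = 469 × 314.2 × 3 × 1 / 1000 = 442 kN → 0.75 × 442 = 332 kN.
Bearing: edge l_c = 34, r_n = 230.1 kN; interior l_c = 58, r_n = 270.7 kN; R_n = 230.1 + 2·270.7 = 771.6 kN → 579 kN.
Block shear: A_gv = 2460, A_nv = 1740, A_nt = 216 mm²; R_n = min(0.6F_uA_nv, 0.6F_yA_gv) + U_bs·F_u·A_nt = 592.2 kN → 444 kN.
Bolt shear governs: 332 kN.

332 kN (bolt shear governs)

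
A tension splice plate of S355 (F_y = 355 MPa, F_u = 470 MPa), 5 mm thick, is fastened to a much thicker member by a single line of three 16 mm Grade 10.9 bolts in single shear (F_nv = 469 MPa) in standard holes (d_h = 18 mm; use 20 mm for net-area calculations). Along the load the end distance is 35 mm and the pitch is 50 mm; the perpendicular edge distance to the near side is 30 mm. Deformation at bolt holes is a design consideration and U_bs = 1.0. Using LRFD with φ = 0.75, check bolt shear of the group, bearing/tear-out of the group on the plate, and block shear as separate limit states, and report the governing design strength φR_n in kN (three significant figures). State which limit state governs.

Bolt shear: A_b = π·16²/4 = 201.1 mm²; R_n = 469 × 201.1 × 3 × 1 / 1000 = 282.9 kN → 0.75 × 282.9 = 212 kN.
Bearing: edge l_c = 26, r_n = 73.32 kN; interior l_c = 32, r_n = 90.24 kN; R_n = 73.32 + 2·90.24 = 253.8 kN → 190 kN.
Block shear: A_gv = 675, A_nv = 425, A_nt = 100 mm²; R_n = min(0.6F_uA_nv, 0.6F_yA_gv) + U_bs·F_u·A_nt = 166.8 kN → 125 kN.
Block shear governs: 125 kN.

125 kN (block shear governs)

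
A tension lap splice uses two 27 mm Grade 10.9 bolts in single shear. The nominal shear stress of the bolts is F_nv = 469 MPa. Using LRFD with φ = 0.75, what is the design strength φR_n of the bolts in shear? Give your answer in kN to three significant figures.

A_b = π × 27² / 4 = 572.6 mm².
R_n = F_nv · A_b · n · n_s = 469 × 572.6 × 2 × 1 / 1000 = 537.1 kN.
Design strength φR_n = 0.75 × 537.1 = 403 kN.

403 kN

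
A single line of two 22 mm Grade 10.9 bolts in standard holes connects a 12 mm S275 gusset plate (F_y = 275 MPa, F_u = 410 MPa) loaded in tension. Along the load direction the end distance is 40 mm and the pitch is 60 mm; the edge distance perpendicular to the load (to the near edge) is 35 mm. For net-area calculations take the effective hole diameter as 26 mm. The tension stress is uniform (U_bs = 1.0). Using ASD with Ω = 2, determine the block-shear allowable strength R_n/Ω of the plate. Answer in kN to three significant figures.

Shear plane L_v = 40 + 1·60 = 100 mm; A_gv = 100 × 12 = 1200 mm².
A_nv = (100 − 1.5·26) × 12 = 732 mm².
A_nt = (35 − 0.5·26) × 12 = 264 mm².
0.6 F_u A_nv = 180.1 kN; 0.6 F_y A_gv = 198 kN → shear rupture governs the shear term.
R_n = 180.1 + 1.0 × 410 × 264 / 1000 = 288.3 kN.
Allowable strength R_n/Ω = 288.3 / 2 = 144 kN.

144 kN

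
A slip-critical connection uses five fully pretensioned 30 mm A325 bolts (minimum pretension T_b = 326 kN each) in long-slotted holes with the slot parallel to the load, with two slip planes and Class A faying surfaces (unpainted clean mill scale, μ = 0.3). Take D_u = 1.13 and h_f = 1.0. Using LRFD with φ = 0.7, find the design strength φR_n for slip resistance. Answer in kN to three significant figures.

R_n = μ · D_u · h_f · T_b · n_s · n_b = 0.3 × 1.13 × 1.0 × 326 × 2 × 5 = 1105 kN.
Design strength φR_n = 0.7 × 1105 = 774 kN.

774 kN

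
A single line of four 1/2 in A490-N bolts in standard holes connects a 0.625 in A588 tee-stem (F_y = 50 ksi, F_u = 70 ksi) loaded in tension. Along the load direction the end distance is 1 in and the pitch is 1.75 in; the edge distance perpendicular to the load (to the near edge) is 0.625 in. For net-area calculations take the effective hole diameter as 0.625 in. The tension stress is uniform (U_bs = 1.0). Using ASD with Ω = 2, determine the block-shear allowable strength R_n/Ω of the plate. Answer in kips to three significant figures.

Shear plane L_v = 1 + 3·1.75 = 6.25 in; A_gv = 6.25 × 0.625 = 3.906 in².
A_nv = (6.25 − 3.5·0.625) × 0.625 = 2.539 in².
A_nt = (0.625 − 0.5·0.625) × 0.625 = 0.1953 in².
0.6 F_u A_nv = 106.6 kips; 0.6 F_y A_gv = 117.2 kips → shear rupture governs the shear term.
R_n = 106.6 + 1.0 × 70 × 0.1953 = 120.3 kips.
Allowable strength R_n/Ω = 120.3 / 2 = 60.2 kips.

60.2 kips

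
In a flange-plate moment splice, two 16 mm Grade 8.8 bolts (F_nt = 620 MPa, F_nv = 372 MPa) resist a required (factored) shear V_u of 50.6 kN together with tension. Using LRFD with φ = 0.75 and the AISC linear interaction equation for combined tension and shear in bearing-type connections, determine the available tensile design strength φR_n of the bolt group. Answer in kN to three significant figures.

A_b = π·16²/4 = 201.1 mm²; f_rv = 50.6 × 1000 / (2 × 201.1) = 125.8 MPa.
F'_nt = 1.3 F_nt − (F_nt / φF_nv) f_rv = 1.3·620 − (620/(0.75·372))·125.8 = 526.4 MPa, capped at F_nt → F'_nt = 526.4 MPa.
R_n = F'_nt · A_b · n = 526.4 × 201.1 × 2 / 1000 = 211.7 kN.
Design strength φR_n = 0.75 × 211.7 = 159 kN.

159 kN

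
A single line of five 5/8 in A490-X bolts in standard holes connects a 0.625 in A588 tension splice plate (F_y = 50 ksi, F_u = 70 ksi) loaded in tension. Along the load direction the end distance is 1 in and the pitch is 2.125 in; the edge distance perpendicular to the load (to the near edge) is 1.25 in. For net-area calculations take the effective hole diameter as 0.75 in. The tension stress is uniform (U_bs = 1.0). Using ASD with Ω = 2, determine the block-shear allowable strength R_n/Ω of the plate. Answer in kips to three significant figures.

99.5 kips

Shear plane L_v = 1 + 4·2.125 = 9.5 in; A_gv = 9.5 × 0.625 = 5.938 in².
A_nv = (9.5 − 4.5·0.75) × 0.625 = 3.828 in².
A_nt = (1.25 − 0.5·0.75) × 0.625 = 0.5469 in².
0.6 F_u A_nv = 160.8 kips; 0.6 F_y A_gv = 178.1 kips → shear rupture governs the shear term.
R_n = 160.8 + 1.0 × 70 × 0.5469 = 199.1 kips.
Allowable strength R_n/Ω = 199.1 / 2 = 99.5 kips.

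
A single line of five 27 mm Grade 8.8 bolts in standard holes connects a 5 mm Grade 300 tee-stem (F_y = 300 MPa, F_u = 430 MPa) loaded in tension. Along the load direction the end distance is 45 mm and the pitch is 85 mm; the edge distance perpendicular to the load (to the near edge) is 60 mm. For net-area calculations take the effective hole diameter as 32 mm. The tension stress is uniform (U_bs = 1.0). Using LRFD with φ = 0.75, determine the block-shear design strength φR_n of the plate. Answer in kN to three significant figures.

Shear plane L_v = 45 + 4·85 = 385 mm; A_gv = 385 × 5 = 1925 mm².
A_nv = (385 − 4.5·32) × 5 = 1205 mm².
A_nt = (60 − 0.5·32) × 5 = 220 mm².
0.6 F_u A_nv = 310.9 kN; 0.6 F_y A_gv = 346.5 kN → shear rupture governs the shear term.
R_n = 310.9 + 1.0 × 430 × 220 / 1000 = 405.5 kN.
Design strength φR_n = 0.75 × 405.5 = 304 kN.

304 kN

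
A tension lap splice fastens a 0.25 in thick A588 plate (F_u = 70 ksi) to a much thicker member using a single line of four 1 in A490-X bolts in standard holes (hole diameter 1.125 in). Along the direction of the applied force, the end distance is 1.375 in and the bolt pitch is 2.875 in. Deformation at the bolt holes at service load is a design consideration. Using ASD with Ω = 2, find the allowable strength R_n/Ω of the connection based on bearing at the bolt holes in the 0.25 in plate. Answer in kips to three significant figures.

Per bolt r_n = 1.2 l_c t F_u ≤ 2.4 d t F_u; upper limit = 2.4 × 1 × 0.25 × 70 = 42 kips.
Edge bolt: l_c = 1.375 − 1.125/2 = 0.8125 in → 1.2 × 0.8125 × 0.25 × 70 = 17.06 → r_n = 17.06 kips.
Interior bolts: l_c = 2.875 − 1.125 = 1.75 in → 1.2 × 1.75 × 0.25 × 70 = 36.75 → r_n = 36.75 kips.
R_n = 1 × 17.06 + 3 × 36.75 = 127.3 kips.
Allowable strength R_n/Ω = 127.3 / 2 = 63.7 kips.

63.7 kips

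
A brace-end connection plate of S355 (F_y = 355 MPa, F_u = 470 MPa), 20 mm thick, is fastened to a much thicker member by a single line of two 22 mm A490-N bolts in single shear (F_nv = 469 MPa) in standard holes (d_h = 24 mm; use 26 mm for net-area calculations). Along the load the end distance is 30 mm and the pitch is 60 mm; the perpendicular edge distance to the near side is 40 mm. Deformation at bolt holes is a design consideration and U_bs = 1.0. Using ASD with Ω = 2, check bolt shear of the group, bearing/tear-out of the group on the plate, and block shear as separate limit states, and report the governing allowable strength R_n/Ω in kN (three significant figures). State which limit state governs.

178 kN (bolt shear governs)

Bolt shear: A_b = π·22²/4 = 380.1 mm²; R_n = 469 × 380.1 × 2 × 1 / 1000 = 356.6 kN → 356.6 / 2 = 178 kN.
Bearing: edge l_c = 18, r_n = 203 kN; interior l_c = 36, r_n = 406.1 kN; R_n = 203 + 1·406.1 = 609.1 kN → 305 kN.
Block shear: A_gv = 1800, A_nv = 1020, A_nt = 540 mm²; R_n = min(0.6F_uA_nv, 0.6F_yA_gv) + U_bs·F_u·A_nt = 541.4 kN → 271 kN.
Bolt shear governs: 178 kN.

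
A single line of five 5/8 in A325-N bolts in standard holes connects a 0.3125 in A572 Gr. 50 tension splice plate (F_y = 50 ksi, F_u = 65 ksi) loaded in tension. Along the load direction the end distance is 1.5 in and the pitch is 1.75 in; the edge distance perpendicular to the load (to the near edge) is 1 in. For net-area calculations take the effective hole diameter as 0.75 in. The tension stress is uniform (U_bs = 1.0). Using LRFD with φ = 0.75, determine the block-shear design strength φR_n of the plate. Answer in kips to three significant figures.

Shear plane L_v = 1.5 + 4·1.75 = 8.5 in; A_gv = 8.5 × 0.3125 = 2.656 in².
A_nv = (8.5 − 4.5·0.75) × 0.3125 = 1.602 in².
A_nt = (1 − 0.5·0.75) × 0.3125 = 0.1953 in².
0.6 F_u A_nv = 62.46 kips; 0.6 F_y A_gv = 79.69 kips → shear rupture governs the shear term.
R_n = 62.46 + 1.0 × 65 × 0.1953 = 75.16 kips.
Design strength φR_n = 0.75 × 75.16 = 56.4 kips.

56.4 kips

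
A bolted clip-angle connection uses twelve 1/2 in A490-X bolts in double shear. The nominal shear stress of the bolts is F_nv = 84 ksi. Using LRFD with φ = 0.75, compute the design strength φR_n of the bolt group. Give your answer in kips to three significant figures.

297 kips

A_b = π × 0.5² / 4 = 0.1963 in².
R_n = F_nv · A_b · n · n_s = 84 × 0.1963 × 12 × 2 = 395.8 kips.
Design strength φR_n = 0.75 × 395.8 = 297 kips.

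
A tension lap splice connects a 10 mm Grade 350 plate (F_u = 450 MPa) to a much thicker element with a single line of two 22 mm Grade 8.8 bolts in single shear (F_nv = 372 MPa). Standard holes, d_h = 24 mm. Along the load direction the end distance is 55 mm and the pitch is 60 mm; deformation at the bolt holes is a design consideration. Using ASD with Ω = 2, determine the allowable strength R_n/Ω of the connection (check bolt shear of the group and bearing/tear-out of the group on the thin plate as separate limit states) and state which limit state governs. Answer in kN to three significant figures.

Bolt shear: A_b = π·22²/4 = 380.1 mm²; R_n = 372 × 380.1 × 2 × 1 / 1000 = 282.8 kN → 282.8 / 2 = 141 kN.
Bearing (1.2 l_c t F_u ≤ 2.4 d t F_u): upper limit = 2.4·22·10·450 / 1000 = 237.6 kN.
  Edge l_c = 55 − 24/2 = 43 → r_n = 232.2 kN; interior l_c = 60 − 24 = 36 → r_n = 194.4 kN.
  R_n,bearing = 1·232.2 + 1·194.4 = 426.6 kN → 426.6 / 2 = 213 kN.
Bolt shear governs: 141 kN.

141 kN (bolt shear governs)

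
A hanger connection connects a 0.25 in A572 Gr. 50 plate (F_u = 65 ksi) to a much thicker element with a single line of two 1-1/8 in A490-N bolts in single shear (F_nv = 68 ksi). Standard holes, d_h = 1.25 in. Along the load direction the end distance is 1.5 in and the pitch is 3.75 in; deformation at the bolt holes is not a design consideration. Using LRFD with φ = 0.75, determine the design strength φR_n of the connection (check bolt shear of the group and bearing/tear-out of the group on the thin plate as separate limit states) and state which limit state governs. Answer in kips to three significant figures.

Bolt shear: A_b = π·1.125²/4 = 0.994 in²; R_n = 68 × 0.994 × 2 × 1 = 135.2 kips → 0.75 × 135.2 = 101 kips.
Bearing (1.5 l_c t F_u ≤ 3.0 d t F_u): upper limit = 3.0·1.125·0.25·65 = 54.84 kips.
  Edge l_c = 1.5 − 1.25/2 = 0.875 → r_n = 21.33 kips; interior l_c = 3.75 − 1.25 = 2.5 → r_n = 54.84 kips.
  R_n,bearing = 1·21.33 + 1·54.84 = 76.17 kips → 0.75 × 76.17 = 57.1 kips.
Bearing governs: 57.1 kips.

57.1 kips (bearing governs)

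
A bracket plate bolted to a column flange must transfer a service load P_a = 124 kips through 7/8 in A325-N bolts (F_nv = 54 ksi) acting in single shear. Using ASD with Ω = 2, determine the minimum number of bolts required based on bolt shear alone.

A_b = π·0.875²/4 = 0.6013 in².
Per-bolt allowable strength R_n/Ω = 54 × 0.6013 × 1 / 2 = 16.24 kips.
n ≥ 124 / 16.24 = 7.638 → use 8 bolts.

8 bolts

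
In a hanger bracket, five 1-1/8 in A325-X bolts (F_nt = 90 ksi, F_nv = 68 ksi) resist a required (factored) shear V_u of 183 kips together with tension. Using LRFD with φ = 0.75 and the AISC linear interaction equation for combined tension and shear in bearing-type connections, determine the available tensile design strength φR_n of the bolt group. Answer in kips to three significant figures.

A_b = π·1.125²/4 = 0.994 in²; f_rv = 183 / (5 × 0.994) = 36.82 ksi.
F'_nt = 1.3 F_nt − (F_nt / φF_nv) f_rv = 1.3·90 − (90/(0.75·68))·36.82 = 52.02 ksi, capped at F_nt → F'_nt = 52.02 ksi.
R_n = F'_nt · A_b · n = 52.02 × 0.994 × 5 = 258.6 kips.
Design strength φR_n = 0.75 × 258.6 = 194 kips.

194 kips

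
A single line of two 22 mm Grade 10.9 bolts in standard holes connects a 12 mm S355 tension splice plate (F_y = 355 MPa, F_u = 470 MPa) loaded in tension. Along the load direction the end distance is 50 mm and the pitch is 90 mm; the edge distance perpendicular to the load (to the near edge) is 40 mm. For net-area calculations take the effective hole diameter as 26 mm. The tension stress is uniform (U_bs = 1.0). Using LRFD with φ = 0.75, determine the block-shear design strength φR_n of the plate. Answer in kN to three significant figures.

371 kN

Shear plane L_v = 50 + 1·90 = 140 mm; A_gv = 140 × 12 = 1680 mm².
A_nv = (140 − 1.5·26) × 12 = 1212 mm².
A_nt = (40 − 0.5·26) × 12 = 324 mm².
0.6 F_u A_nv = 341.8 kN; 0.6 F_y A_gv = 357.8 kN → shear rupture governs the shear term.
R_n = 341.8 + 1.0 × 470 × 324 / 1000 = 494.1 kN.
Design strength φR_n = 0.75 × 494.1 = 371 kN.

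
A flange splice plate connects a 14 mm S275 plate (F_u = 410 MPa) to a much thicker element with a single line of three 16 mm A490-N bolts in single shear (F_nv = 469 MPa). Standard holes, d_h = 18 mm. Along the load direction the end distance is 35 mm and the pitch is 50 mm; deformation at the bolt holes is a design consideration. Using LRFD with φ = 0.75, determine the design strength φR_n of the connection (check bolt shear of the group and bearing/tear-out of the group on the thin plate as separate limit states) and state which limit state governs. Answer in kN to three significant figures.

212 kN (bolt shear governs)

Bolt shear: A_b = π·16²/4 = 201.1 mm²; R_n = 469 × 201.1 × 3 × 1 / 1000 = 282.9 kN → 0.75 × 282.9 = 212 kN.
Bearing (1.2 l_c t F_u ≤ 2.4 d t F_u): upper limit = 2.4·16·14·410 / 1000 = 220.4 kN.
  Edge l_c = 35 − 18/2 = 26 → r_n = 179.1 kN; interior l_c = 50 − 18 = 32 → r_n = 220.4 kN.
  R_n,bearing = 1·179.1 + 2·220.4 = 619.9 kN → 0.75 × 619.9 = 465 kN.
Bolt shear governs: 212 kN.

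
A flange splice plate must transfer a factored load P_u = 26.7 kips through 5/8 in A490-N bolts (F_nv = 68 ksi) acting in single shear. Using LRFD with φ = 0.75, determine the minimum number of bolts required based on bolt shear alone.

A_b = π·0.625²/4 = 0.3068 in².
Per-bolt design strength φR_n = 0.75 × 68 × 0.3068 × 1 = 15.65 kips.
n ≥ 26.7 / 15.65 = 1.706 → use 2 bolts.

2 bolts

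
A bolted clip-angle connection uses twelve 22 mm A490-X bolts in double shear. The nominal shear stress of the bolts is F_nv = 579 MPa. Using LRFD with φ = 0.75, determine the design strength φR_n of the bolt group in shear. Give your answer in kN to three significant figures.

A_b = π × 22² / 4 = 380.1 mm².
R_n = F_nv · A_b · n · n_s = 579 × 380.1 × 12 × 2 / 1000 = 5282 kN.
Design strength φR_n = 0.75 × 5282 = 3960 kN.

3960 kN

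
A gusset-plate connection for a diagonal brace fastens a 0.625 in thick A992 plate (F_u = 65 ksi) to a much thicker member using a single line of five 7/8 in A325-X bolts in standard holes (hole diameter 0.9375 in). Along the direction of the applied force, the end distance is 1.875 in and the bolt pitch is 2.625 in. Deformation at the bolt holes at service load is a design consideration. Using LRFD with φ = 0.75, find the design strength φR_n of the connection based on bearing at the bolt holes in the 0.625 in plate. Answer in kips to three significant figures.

Per bolt r_n = 1.2 l_c t F_u ≤ 2.4 d t F_u; upper limit = 2.4 × 0.875 × 0.625 × 65 = 85.31 kips.
Edge bolt: l_c = 1.875 − 0.9375/2 = 1.406 in → 1.2 × 1.406 × 0.625 × 65 = 68.55 → r_n = 68.55 kips.
Interior bolts: l_c = 2.625 − 0.9375 = 1.688 in → 1.2 × 1.688 × 0.625 × 65 = 82.27 → r_n = 82.27 kips.
R_n = 1 × 68.55 + 4 × 82.27 = 397.6 kips.
Design strength φR_n = 0.75 × 397.6 = 298 kips.

298 kips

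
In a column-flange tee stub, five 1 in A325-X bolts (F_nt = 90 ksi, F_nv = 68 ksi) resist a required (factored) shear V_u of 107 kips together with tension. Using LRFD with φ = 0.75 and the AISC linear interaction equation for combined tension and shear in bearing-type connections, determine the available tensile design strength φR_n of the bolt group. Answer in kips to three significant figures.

203 kips

A_b = π·1²/4 = 0.7854 in²; f_rv = 107 / (5 × 0.7854) = 27.25 ksi.
F'_nt = 1.3 F_nt − (F_nt / φF_nv) f_rv = 1.3·90 − (90/(0.75·68))·27.25 = 68.92 ksi, capped at F_nt → F'_nt = 68.92 ksi.
R_n = F'_nt · A_b · n = 68.92 × 0.7854 × 5 = 270.6 kips.
Design strength φR_n = 0.75 × 270.6 = 203 kips.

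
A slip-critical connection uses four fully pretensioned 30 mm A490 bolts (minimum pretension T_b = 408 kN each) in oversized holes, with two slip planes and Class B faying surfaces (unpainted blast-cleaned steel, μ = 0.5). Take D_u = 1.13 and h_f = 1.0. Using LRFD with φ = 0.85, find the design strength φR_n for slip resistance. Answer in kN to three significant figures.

R_n = μ · D_u · h_f · T_b · n_s · n_b = 0.5 × 1.13 × 1.0 × 408 × 2 × 4 = 1844 kN.
Design strength φR_n = 0.85 × 1844 = 1570 kN.

1570 kN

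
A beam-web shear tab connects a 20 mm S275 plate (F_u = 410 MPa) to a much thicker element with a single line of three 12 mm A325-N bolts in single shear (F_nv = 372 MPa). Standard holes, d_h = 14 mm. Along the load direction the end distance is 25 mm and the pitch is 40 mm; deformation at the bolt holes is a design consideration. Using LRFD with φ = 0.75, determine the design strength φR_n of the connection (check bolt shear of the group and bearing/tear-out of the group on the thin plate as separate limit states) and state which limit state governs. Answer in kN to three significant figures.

Bolt shear: A_b = π·12²/4 = 113.1 mm²; R_n = 372 × 113.1 × 3 × 1 / 1000 = 126.2 kN → 0.75 × 126.2 = 94.7 kN.
Bearing (1.2 l_c t F_u ≤ 2.4 d t F_u): upper limit = 2.4·12·20·410 / 1000 = 236.2 kN.
  Edge l_c = 25 − 14/2 = 18 → r_n = 177.1 kN; interior l_c = 40 − 14 = 26 → r_n = 236.2 kN.
  R_n,bearing = 1·177.1 + 2·236.2 = 649.4 kN → 0.75 × 649.4 = 487 kN.
Bolt shear governs: 94.7 kN.

94.7 kN (bolt shear governs)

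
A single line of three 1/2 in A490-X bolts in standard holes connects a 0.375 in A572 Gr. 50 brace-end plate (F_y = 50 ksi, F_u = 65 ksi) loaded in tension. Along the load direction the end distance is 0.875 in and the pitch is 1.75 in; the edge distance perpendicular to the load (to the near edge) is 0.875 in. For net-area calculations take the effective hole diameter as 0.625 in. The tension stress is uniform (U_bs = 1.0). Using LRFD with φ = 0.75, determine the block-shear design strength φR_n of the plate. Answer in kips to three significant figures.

Shear plane L_v = 0.875 + 2·1.75 = 4.375 in; A_gv = 4.375 × 0.375 = 1.641 in².
A_nv = (4.375 − 2.5·0.625) × 0.375 = 1.055 in².
A_nt = (0.875 − 0.5·0.625) × 0.375 = 0.2109 in².
0.6 F_u A_nv = 41.13 kips; 0.6 F_y A_gv = 49.22 kips → shear rupture governs the shear term.
R_n = 41.13 + 1.0 × 65 × 0.2109 = 54.84 kips.
Design strength φR_n = 0.75 × 54.84 = 41.1 kips.

41.1 kips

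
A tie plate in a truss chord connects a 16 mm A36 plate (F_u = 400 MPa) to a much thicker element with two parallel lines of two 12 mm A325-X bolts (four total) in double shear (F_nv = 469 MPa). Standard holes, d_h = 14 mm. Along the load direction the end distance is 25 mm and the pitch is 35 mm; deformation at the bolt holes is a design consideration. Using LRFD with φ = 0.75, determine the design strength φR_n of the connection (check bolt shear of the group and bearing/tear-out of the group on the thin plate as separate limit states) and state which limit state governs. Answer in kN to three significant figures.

318 kN (bolt shear governs)

Bolt shear: A_b = π·12²/4 = 113.1 mm²; R_n = 469 × 113.1 × 4 × 2 / 1000 = 424.3 kN → 0.75 × 424.3 = 318 kN.
Bearing (1.2 l_c t F_u ≤ 2.4 d t F_u): upper limit = 2.4·12·16·400 / 1000 = 184.3 kN.
  Edge l_c = 25 − 14/2 = 18 → r_n = 138.2 kN; interior l_c = 35 − 14 = 21 → r_n = 161.3 kN.
  R_n,bearing = 2·138.2 + 2·161.3 = 599 kN → 0.75 × 599 = 449 kN.
Bolt shear governs: 318 kN.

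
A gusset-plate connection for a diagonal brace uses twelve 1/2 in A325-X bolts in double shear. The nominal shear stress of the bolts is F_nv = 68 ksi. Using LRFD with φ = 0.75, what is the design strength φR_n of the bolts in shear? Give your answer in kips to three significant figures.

240 kips

A_b = π × 0.5² / 4 = 0.1963 in².
R_n = F_nv · A_b · n · n_s = 68 × 0.1963 × 12 × 2 = 320.4 kips.
Design strength φR_n = 0.75 × 320.4 = 240 kips.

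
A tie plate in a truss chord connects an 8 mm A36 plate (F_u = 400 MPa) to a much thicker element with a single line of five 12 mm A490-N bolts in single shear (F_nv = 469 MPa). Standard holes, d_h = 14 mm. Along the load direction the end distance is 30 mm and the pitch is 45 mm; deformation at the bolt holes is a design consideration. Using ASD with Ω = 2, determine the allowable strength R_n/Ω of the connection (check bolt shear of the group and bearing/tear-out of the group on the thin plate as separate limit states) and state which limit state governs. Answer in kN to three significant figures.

Bolt shear: A_b = π·12²/4 = 113.1 mm²; R_n = 469 × 113.1 × 5 × 1 / 1000 = 265.2 kN → 265.2 / 2 = 133 kN.
Bearing (1.2 l_c t F_u ≤ 2.4 d t F_u): upper limit = 2.4·12·8·400 / 1000 = 92.16 kN.
  Edge l_c = 30 − 14/2 = 23 → r_n = 88.32 kN; interior l_c = 45 − 14 = 31 → r_n = 92.16 kN.
  R_n,bearing = 1·88.32 + 4·92.16 = 457 kN → 457 / 2 = 228 kN.
Bolt shear governs: 133 kN.

133 kN (bolt shear governs)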